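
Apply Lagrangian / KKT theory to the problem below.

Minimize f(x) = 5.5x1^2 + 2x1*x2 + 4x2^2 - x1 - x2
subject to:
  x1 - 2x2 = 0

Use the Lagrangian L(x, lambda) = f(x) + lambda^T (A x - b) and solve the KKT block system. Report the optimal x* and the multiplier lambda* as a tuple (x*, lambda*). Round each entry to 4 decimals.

Form the Lagrangian:
  L(x, lambda) = (1/2) x^T Q x + c^T x + lambda^T (A x - b)
Stationarity (grad_x L = 0): Q x + c + A^T lambda = 0.
Primal feasibility: A x = b.

This gives the KKT block system:
  [ Q   A^T ] [ x     ]   [-c ]
  [ A    0  ] [ lambda ] = [ b ]

Solving the linear system:
  x*      = (0.1, 0.05)
  lambda* = (-0.2)
  f(x*)   = -0.075

x* = (0.1, 0.05), lambda* = (-0.2)


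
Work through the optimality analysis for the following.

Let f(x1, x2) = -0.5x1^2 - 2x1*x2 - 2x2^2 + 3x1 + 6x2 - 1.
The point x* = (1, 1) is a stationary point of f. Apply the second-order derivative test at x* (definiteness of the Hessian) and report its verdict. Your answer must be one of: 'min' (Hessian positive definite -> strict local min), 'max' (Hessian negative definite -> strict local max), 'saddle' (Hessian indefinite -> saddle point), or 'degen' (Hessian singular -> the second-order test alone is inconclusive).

Compute the Hessian H = grad^2 f:
  H = [[-1, -2], [-2, -4]]
Verify stationarity: grad f(x*) = H x* + g = (0, 0).
Eigenvalues of H: -5, 0.
H has a zero eigenvalue (singular; negative semidefinite but not definite), so H is neither positive definite, negative definite, nor indefinite. The second-order test alone is inconclusive -> degen.
(Indeed, f is constant along the null direction of H through x*, so x* is not a strict local extremum.)

degen


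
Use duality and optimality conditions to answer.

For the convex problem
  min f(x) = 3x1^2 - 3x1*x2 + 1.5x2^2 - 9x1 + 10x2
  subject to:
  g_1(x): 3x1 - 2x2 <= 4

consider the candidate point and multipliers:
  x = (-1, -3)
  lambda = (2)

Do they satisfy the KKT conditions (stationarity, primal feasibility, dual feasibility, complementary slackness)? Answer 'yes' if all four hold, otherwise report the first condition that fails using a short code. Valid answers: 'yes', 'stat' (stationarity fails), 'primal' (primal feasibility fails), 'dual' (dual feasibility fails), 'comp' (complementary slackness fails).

Gradient of f: grad f(x) = Q x + c = (-6, 4)
Constraint values g_i(x) = a_i^T x - b_i:
  g_1((-1, -3)) = -1
Stationarity residual: grad f(x) + sum_i lambda_i a_i = (0, 0)
  -> stationarity OK
Primal feasibility (all g_i <= 0): OK
Dual feasibility (all lambda_i >= 0): OK
Complementary slackness (lambda_i * g_i(x) = 0 for all i): FAILS

Verdict: the first failing condition is complementary_slackness -> comp.

comp


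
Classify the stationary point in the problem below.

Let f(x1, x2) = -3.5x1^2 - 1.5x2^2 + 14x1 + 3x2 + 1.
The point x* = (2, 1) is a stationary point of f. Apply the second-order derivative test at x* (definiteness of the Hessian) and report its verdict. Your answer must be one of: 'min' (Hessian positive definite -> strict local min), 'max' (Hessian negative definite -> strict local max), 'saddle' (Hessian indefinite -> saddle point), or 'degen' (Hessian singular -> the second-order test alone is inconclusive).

Compute the Hessian H = grad^2 f:
  H = [[-7, 0], [0, -3]]
Verify stationarity: grad f(x*) = H x* + g = (0, 0).
Eigenvalues of H: -7, -3.
Both eigenvalues < 0, so H is negative definite -> x* is a strict local max.

max


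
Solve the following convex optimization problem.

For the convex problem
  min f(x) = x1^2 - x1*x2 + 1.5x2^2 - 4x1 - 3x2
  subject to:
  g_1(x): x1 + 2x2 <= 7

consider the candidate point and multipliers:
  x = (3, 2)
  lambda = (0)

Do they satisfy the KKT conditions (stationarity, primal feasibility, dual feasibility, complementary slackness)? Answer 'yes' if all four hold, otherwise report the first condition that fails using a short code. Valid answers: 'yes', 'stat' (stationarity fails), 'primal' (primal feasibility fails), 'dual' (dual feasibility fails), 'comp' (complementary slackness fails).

Gradient of f: grad f(x) = Q x + c = (0, 0)
Constraint values g_i(x) = a_i^T x - b_i:
  g_1((3, 2)) = 0
Stationarity residual: grad f(x) + sum_i lambda_i a_i = (0, 0)
  -> stationarity OK
Primal feasibility (all g_i <= 0): OK
Dual feasibility (all lambda_i >= 0): OK
Complementary slackness (lambda_i * g_i(x) = 0 for all i): OK

Verdict: yes, KKT holds.

yes


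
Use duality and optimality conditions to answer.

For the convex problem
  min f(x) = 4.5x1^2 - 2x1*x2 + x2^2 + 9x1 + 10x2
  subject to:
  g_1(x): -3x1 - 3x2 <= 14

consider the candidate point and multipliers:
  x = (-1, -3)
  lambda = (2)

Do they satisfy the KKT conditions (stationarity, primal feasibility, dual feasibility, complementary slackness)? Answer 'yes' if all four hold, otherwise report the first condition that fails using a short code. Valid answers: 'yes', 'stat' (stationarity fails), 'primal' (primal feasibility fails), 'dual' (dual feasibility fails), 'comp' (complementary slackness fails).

Gradient of f: grad f(x) = Q x + c = (6, 6)
Constraint values g_i(x) = a_i^T x - b_i:
  g_1((-1, -3)) = -2
Stationarity residual: grad f(x) + sum_i lambda_i a_i = (0, 0)
  -> stationarity OK
Primal feasibility (all g_i <= 0): OK
Dual feasibility (all lambda_i >= 0): OK
Complementary slackness (lambda_i * g_i(x) = 0 for all i): FAILS

Verdict: the first failing condition is complementary_slackness -> comp.

comp


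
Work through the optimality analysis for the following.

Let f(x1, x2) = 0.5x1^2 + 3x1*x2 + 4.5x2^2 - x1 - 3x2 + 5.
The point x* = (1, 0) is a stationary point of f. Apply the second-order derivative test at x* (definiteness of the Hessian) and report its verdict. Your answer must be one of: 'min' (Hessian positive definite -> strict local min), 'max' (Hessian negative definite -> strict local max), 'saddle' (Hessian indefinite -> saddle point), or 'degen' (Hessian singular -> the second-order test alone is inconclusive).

Compute the Hessian H = grad^2 f:
  H = [[1, 3], [3, 9]]
Verify stationarity: grad f(x*) = H x* + g = (0, 0).
Eigenvalues of H: 0, 10.
H has a zero eigenvalue (singular; positive semidefinite but not definite), so H is neither positive definite, negative definite, nor indefinite. The second-order test alone is inconclusive -> degen.
(Indeed, f is constant along the null direction of H through x*, so x* is not a strict local extremum.)

degen


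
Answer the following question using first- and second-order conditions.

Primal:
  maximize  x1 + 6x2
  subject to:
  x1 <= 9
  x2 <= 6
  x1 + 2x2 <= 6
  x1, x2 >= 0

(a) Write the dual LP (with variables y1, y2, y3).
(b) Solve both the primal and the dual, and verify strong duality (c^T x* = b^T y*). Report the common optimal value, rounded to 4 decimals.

The standard primal-dual pair for 'max c^T x s.t. A x <= b, x >= 0' is:
  Dual:  min b^T y  s.t.  A^T y >= c,  y >= 0.

So the dual LP is:
  minimize  9y1 + 6y2 + 6y3
  subject to:
    y1 + y3 >= 1
    y2 + 2y3 >= 6
    y1, y2, y3 >= 0

Solving the primal: x* = (0, 3).
  primal value c^T x* = 18.
Solving the dual: y* = (0, 0, 3).
  dual value b^T y* = 18.
Strong duality: c^T x* = b^T y*. Confirmed.

18


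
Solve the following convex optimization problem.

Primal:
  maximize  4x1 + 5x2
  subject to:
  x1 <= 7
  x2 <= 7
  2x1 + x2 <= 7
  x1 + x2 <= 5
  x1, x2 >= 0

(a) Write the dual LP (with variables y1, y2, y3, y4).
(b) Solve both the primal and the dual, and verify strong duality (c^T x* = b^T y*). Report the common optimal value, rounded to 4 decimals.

The standard primal-dual pair for 'max c^T x s.t. A x <= b, x >= 0' is:
  Dual:  min b^T y  s.t.  A^T y >= c,  y >= 0.

So the dual LP is:
  minimize  7y1 + 7y2 + 7y3 + 5y4
  subject to:
    y1 + 2y3 + y4 >= 4
    y2 + y3 + y4 >= 5
    y1, y2, y3, y4 >= 0

Solving the primal: x* = (0, 5).
  primal value c^T x* = 25.
Solving the dual: y* = (0, 0, 0, 5).
  dual value b^T y* = 25.
Strong duality: c^T x* = b^T y*. Confirmed.

25


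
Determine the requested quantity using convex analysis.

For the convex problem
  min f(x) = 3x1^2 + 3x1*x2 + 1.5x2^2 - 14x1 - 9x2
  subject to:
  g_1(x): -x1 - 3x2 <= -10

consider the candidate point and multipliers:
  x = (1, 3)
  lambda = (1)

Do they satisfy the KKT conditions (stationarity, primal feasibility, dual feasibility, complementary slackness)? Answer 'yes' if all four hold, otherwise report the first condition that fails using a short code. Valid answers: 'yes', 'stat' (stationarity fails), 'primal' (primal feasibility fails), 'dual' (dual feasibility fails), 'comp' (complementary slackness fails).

Gradient of f: grad f(x) = Q x + c = (1, 3)
Constraint values g_i(x) = a_i^T x - b_i:
  g_1((1, 3)) = 0
Stationarity residual: grad f(x) + sum_i lambda_i a_i = (0, 0)
  -> stationarity OK
Primal feasibility (all g_i <= 0): OK
Dual feasibility (all lambda_i >= 0): OK
Complementary slackness (lambda_i * g_i(x) = 0 for all i): OK

Verdict: yes, KKT holds.

yes


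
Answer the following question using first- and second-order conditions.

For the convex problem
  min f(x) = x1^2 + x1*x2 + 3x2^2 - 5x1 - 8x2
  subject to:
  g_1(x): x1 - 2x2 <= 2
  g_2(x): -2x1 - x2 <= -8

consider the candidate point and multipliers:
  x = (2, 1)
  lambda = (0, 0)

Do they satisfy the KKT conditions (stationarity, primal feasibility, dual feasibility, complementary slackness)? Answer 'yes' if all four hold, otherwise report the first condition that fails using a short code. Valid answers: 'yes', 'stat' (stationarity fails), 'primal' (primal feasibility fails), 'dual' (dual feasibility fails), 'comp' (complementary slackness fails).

Gradient of f: grad f(x) = Q x + c = (0, 0)
Constraint values g_i(x) = a_i^T x - b_i:
  g_1((2, 1)) = -2
  g_2((2, 1)) = 3
Stationarity residual: grad f(x) + sum_i lambda_i a_i = (0, 0)
  -> stationarity OK
Primal feasibility (all g_i <= 0): FAILS
Dual feasibility (all lambda_i >= 0): OK
Complementary slackness (lambda_i * g_i(x) = 0 for all i): OK

Verdict: the first failing condition is primal_feasibility -> primal.

primal


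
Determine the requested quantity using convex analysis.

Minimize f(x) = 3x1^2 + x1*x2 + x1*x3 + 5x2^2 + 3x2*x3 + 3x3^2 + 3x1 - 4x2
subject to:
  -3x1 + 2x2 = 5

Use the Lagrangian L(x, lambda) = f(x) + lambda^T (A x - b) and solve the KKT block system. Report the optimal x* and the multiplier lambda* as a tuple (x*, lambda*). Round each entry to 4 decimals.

Form the Lagrangian:
  L(x, lambda) = (1/2) x^T Q x + c^T x + lambda^T (A x - b)
Stationarity (grad_x L = 0): Q x + c + A^T lambda = 0.
Primal feasibility: A x = b.

This gives the KKT block system:
  [ Q   A^T ] [ x     ]   [-c ]
  [ A    0  ] [ lambda ] = [ b ]

Solving the linear system:
  x*      = (-1.1386, 0.7921, -0.2063)
  lambda* = (-1.0819)
  f(x*)   = -0.5874

x* = (-1.1386, 0.7921, -0.2063), lambda* = (-1.0819)


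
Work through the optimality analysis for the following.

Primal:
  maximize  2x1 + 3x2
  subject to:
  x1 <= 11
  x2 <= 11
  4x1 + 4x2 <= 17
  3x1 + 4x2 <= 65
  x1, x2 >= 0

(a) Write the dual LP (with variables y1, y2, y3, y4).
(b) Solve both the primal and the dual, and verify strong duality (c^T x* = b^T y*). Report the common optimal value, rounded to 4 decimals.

The standard primal-dual pair for 'max c^T x s.t. A x <= b, x >= 0' is:
  Dual:  min b^T y  s.t.  A^T y >= c,  y >= 0.

So the dual LP is:
  minimize  11y1 + 11y2 + 17y3 + 65y4
  subject to:
    y1 + 4y3 + 3y4 >= 2
    y2 + 4y3 + 4y4 >= 3
    y1, y2, y3, y4 >= 0

Solving the primal: x* = (0, 4.25).
  primal value c^T x* = 12.75.
Solving the dual: y* = (0, 0, 0.75, 0).
  dual value b^T y* = 12.75.
Strong duality: c^T x* = b^T y*. Confirmed.

12.75


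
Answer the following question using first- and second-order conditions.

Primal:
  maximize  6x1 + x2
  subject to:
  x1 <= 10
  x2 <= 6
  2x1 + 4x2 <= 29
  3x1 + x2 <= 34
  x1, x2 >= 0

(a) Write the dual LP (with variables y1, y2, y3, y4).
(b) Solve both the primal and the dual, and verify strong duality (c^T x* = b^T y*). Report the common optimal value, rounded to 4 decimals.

The standard primal-dual pair for 'max c^T x s.t. A x <= b, x >= 0' is:
  Dual:  min b^T y  s.t.  A^T y >= c,  y >= 0.

So the dual LP is:
  minimize  10y1 + 6y2 + 29y3 + 34y4
  subject to:
    y1 + 2y3 + 3y4 >= 6
    y2 + 4y3 + y4 >= 1
    y1, y2, y3, y4 >= 0

Solving the primal: x* = (10, 2.25).
  primal value c^T x* = 62.25.
Solving the dual: y* = (5.5, 0, 0.25, 0).
  dual value b^T y* = 62.25.
Strong duality: c^T x* = b^T y*. Confirmed.

62.25


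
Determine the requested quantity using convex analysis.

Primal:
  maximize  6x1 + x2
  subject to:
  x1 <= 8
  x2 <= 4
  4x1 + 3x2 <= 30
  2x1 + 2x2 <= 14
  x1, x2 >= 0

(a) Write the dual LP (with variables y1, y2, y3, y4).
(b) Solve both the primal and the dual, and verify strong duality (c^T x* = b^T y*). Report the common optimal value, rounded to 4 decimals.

The standard primal-dual pair for 'max c^T x s.t. A x <= b, x >= 0' is:
  Dual:  min b^T y  s.t.  A^T y >= c,  y >= 0.

So the dual LP is:
  minimize  8y1 + 4y2 + 30y3 + 14y4
  subject to:
    y1 + 4y3 + 2y4 >= 6
    y2 + 3y3 + 2y4 >= 1
    y1, y2, y3, y4 >= 0

Solving the primal: x* = (7, 0).
  primal value c^T x* = 42.
Solving the dual: y* = (0, 0, 0, 3).
  dual value b^T y* = 42.
Strong duality: c^T x* = b^T y*. Confirmed.

42


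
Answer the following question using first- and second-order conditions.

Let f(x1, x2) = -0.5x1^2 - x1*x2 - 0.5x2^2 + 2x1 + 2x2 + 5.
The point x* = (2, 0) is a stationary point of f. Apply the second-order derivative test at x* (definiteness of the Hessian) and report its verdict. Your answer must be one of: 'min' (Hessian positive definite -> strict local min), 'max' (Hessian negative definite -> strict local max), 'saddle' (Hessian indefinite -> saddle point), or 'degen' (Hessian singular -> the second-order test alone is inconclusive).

Compute the Hessian H = grad^2 f:
  H = [[-1, -1], [-1, -1]]
Verify stationarity: grad f(x*) = H x* + g = (0, 0).
Eigenvalues of H: -2, 0.
H has a zero eigenvalue (singular; negative semidefinite but not definite), so H is neither positive definite, negative definite, nor indefinite. The second-order test alone is inconclusive -> degen.
(Indeed, f is constant along the null direction of H through x*, so x* is not a strict local extremum.)

degen


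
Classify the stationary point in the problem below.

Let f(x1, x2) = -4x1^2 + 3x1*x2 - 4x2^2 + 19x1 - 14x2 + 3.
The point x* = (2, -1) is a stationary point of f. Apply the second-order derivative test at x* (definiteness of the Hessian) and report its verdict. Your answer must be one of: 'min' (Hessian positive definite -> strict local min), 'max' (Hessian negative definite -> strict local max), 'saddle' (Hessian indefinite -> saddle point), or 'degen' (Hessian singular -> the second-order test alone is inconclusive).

Compute the Hessian H = grad^2 f:
  H = [[-8, 3], [3, -8]]
Verify stationarity: grad f(x*) = H x* + g = (0, 0).
Eigenvalues of H: -11, -5.
Both eigenvalues < 0, so H is negative definite -> x* is a strict local max.

max


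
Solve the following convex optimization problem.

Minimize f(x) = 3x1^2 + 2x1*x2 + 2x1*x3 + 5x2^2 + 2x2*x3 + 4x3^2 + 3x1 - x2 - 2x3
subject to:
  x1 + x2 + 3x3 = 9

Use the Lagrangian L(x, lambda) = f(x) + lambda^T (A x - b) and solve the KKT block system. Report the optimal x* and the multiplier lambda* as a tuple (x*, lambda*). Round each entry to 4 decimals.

Form the Lagrangian:
  L(x, lambda) = (1/2) x^T Q x + c^T x + lambda^T (A x - b)
Stationarity (grad_x L = 0): Q x + c + A^T lambda = 0.
Primal feasibility: A x = b.

This gives the KKT block system:
  [ Q   A^T ] [ x     ]   [-c ]
  [ A    0  ] [ lambda ] = [ b ]

Solving the linear system:
  x*      = (-0.386, 0.307, 3.0263)
  lambda* = (-7.3509)
  f(x*)   = 29.3202

x* = (-0.386, 0.307, 3.0263), lambda* = (-7.3509)


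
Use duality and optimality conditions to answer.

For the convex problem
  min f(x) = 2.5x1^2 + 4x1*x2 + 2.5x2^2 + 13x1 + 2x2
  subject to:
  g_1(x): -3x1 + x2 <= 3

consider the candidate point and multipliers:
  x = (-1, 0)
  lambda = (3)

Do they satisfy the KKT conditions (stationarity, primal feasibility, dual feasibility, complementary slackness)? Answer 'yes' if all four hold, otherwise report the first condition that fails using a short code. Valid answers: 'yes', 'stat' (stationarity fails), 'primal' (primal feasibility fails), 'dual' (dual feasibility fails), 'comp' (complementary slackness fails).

Gradient of f: grad f(x) = Q x + c = (8, -2)
Constraint values g_i(x) = a_i^T x - b_i:
  g_1((-1, 0)) = 0
Stationarity residual: grad f(x) + sum_i lambda_i a_i = (-1, 1)
  -> stationarity FAILS
Primal feasibility (all g_i <= 0): OK
Dual feasibility (all lambda_i >= 0): OK
Complementary slackness (lambda_i * g_i(x) = 0 for all i): OK

Verdict: the first failing condition is stationarity -> stat.

stat


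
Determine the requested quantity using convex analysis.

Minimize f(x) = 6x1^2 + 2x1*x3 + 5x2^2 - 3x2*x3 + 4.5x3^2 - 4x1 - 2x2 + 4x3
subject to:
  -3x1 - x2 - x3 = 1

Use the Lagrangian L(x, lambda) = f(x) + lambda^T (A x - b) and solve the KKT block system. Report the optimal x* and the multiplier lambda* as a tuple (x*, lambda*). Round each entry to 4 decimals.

Form the Lagrangian:
  L(x, lambda) = (1/2) x^T Q x + c^T x + lambda^T (A x - b)
Stationarity (grad_x L = 0): Q x + c + A^T lambda = 0.
Primal feasibility: A x = b.

This gives the KKT block system:
  [ Q   A^T ] [ x     ]   [-c ]
  [ A    0  ] [ lambda ] = [ b ]

Solving the linear system:
  x*      = (-0.0242, -0.2071, -0.7204)
  lambda* = (-1.9102)
  f(x*)   = -0.2301

x* = (-0.0242, -0.2071, -0.7204), lambda* = (-1.9102)


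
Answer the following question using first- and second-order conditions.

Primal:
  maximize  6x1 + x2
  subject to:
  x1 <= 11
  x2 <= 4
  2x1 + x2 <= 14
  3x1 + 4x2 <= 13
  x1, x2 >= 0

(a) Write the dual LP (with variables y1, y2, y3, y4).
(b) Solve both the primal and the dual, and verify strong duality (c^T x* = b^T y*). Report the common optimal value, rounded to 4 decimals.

The standard primal-dual pair for 'max c^T x s.t. A x <= b, x >= 0' is:
  Dual:  min b^T y  s.t.  A^T y >= c,  y >= 0.

So the dual LP is:
  minimize  11y1 + 4y2 + 14y3 + 13y4
  subject to:
    y1 + 2y3 + 3y4 >= 6
    y2 + y3 + 4y4 >= 1
    y1, y2, y3, y4 >= 0

Solving the primal: x* = (4.3333, 0).
  primal value c^T x* = 26.
Solving the dual: y* = (0, 0, 0, 2).
  dual value b^T y* = 26.
Strong duality: c^T x* = b^T y*. Confirmed.

26


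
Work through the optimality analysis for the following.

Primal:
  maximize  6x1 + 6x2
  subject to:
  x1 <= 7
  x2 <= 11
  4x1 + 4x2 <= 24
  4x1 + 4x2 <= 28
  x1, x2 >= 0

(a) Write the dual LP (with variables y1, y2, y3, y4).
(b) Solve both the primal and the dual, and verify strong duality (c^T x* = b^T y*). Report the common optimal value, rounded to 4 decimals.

The standard primal-dual pair for 'max c^T x s.t. A x <= b, x >= 0' is:
  Dual:  min b^T y  s.t.  A^T y >= c,  y >= 0.

So the dual LP is:
  minimize  7y1 + 11y2 + 24y3 + 28y4
  subject to:
    y1 + 4y3 + 4y4 >= 6
    y2 + 4y3 + 4y4 >= 6
    y1, y2, y3, y4 >= 0

Solving the primal: x* = (6, 0).
  primal value c^T x* = 36.
Solving the dual: y* = (0, 0, 1.5, 0).
  dual value b^T y* = 36.
Strong duality: c^T x* = b^T y*. Confirmed.

36


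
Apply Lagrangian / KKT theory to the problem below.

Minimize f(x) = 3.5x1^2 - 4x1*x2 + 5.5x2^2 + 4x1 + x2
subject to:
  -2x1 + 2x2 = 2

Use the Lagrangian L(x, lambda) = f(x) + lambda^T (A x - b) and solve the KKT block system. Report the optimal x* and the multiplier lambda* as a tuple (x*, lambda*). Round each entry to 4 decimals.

Form the Lagrangian:
  L(x, lambda) = (1/2) x^T Q x + c^T x + lambda^T (A x - b)
Stationarity (grad_x L = 0): Q x + c + A^T lambda = 0.
Primal feasibility: A x = b.

This gives the KKT block system:
  [ Q   A^T ] [ x     ]   [-c ]
  [ A    0  ] [ lambda ] = [ b ]

Solving the linear system:
  x*      = (-1.2, -0.2)
  lambda* = (-1.8)
  f(x*)   = -0.7

x* = (-1.2, -0.2), lambda* = (-1.8)


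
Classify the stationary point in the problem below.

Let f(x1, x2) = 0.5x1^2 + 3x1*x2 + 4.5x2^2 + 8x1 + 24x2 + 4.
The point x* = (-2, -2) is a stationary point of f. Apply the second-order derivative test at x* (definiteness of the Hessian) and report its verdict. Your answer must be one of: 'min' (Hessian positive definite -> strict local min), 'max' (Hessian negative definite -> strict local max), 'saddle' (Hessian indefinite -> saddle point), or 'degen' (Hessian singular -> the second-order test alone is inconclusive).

Compute the Hessian H = grad^2 f:
  H = [[1, 3], [3, 9]]
Verify stationarity: grad f(x*) = H x* + g = (0, 0).
Eigenvalues of H: 0, 10.
H has a zero eigenvalue (singular; positive semidefinite but not definite), so H is neither positive definite, negative definite, nor indefinite. The second-order test alone is inconclusive -> degen.
(Indeed, f is constant along the null direction of H through x*, so x* is not a strict local extremum.)

degen


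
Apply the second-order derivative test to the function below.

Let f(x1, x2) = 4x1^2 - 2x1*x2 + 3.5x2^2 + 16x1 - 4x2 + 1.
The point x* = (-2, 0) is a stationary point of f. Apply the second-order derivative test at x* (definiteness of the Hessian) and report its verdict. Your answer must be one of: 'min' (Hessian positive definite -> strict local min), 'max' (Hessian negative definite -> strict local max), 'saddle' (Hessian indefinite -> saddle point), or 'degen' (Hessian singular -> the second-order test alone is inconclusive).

Compute the Hessian H = grad^2 f:
  H = [[8, -2], [-2, 7]]
Verify stationarity: grad f(x*) = H x* + g = (0, 0).
Eigenvalues of H: 5.4384, 9.5616.
Both eigenvalues > 0, so H is positive definite -> x* is a strict local min.

min


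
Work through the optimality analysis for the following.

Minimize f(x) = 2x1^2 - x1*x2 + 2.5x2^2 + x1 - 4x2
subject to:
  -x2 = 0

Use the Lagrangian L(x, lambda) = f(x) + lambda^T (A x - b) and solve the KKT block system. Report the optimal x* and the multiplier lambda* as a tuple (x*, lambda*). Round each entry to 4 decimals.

Form the Lagrangian:
  L(x, lambda) = (1/2) x^T Q x + c^T x + lambda^T (A x - b)
Stationarity (grad_x L = 0): Q x + c + A^T lambda = 0.
Primal feasibility: A x = b.

This gives the KKT block system:
  [ Q   A^T ] [ x     ]   [-c ]
  [ A    0  ] [ lambda ] = [ b ]

Solving the linear system:
  x*      = (-0.25, 0)
  lambda* = (-3.75)
  f(x*)   = -0.125

x* = (-0.25, 0), lambda* = (-3.75)


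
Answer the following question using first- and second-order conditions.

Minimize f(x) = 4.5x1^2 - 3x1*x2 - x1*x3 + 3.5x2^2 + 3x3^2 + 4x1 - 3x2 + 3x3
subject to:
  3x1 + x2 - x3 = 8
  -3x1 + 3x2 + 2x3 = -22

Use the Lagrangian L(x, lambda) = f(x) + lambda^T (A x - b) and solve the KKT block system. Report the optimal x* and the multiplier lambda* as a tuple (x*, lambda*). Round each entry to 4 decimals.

Form the Lagrangian:
  L(x, lambda) = (1/2) x^T Q x + c^T x + lambda^T (A x - b)
Stationarity (grad_x L = 0): Q x + c + A^T lambda = 0.
Primal feasibility: A x = b.

This gives the KKT block system:
  [ Q   A^T ] [ x     ]   [-c ]
  [ A    0  ] [ lambda ] = [ b ]

Solving the linear system:
  x*      = (2.2647, -2.5588, -3.7647)
  lambda* = (-2.0294, 9.9118)
  f(x*)   = 119.8676

x* = (2.2647, -2.5588, -3.7647), lambda* = (-2.0294, 9.9118)


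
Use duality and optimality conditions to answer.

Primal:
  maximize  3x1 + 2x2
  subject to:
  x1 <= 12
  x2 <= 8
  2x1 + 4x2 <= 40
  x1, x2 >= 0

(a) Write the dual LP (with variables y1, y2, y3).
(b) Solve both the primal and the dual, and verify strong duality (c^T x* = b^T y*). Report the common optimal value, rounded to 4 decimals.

The standard primal-dual pair for 'max c^T x s.t. A x <= b, x >= 0' is:
  Dual:  min b^T y  s.t.  A^T y >= c,  y >= 0.

So the dual LP is:
  minimize  12y1 + 8y2 + 40y3
  subject to:
    y1 + 2y3 >= 3
    y2 + 4y3 >= 2
    y1, y2, y3 >= 0

Solving the primal: x* = (12, 4).
  primal value c^T x* = 44.
Solving the dual: y* = (2, 0, 0.5).
  dual value b^T y* = 44.
Strong duality: c^T x* = b^T y*. Confirmed.

44


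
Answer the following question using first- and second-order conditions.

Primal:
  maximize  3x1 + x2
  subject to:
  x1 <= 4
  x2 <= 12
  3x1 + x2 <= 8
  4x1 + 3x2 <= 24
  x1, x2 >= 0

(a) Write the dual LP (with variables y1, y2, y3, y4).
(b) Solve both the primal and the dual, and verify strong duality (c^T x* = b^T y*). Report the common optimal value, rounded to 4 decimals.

The standard primal-dual pair for 'max c^T x s.t. A x <= b, x >= 0' is:
  Dual:  min b^T y  s.t.  A^T y >= c,  y >= 0.

So the dual LP is:
  minimize  4y1 + 12y2 + 8y3 + 24y4
  subject to:
    y1 + 3y3 + 4y4 >= 3
    y2 + y3 + 3y4 >= 1
    y1, y2, y3, y4 >= 0

Solving the primal: x* = (0, 8).
  primal value c^T x* = 8.
Solving the dual: y* = (0, 0, 1, 0).
  dual value b^T y* = 8.
Strong duality: c^T x* = b^T y*. Confirmed.

8


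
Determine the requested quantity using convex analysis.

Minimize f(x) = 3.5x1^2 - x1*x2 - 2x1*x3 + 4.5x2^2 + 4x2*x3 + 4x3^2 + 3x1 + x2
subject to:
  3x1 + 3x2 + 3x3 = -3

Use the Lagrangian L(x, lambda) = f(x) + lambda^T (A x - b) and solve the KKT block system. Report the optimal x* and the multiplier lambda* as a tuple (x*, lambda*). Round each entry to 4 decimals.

Form the Lagrangian:
  L(x, lambda) = (1/2) x^T Q x + c^T x + lambda^T (A x - b)
Stationarity (grad_x L = 0): Q x + c + A^T lambda = 0.
Primal feasibility: A x = b.

This gives the KKT block system:
  [ Q   A^T ] [ x     ]   [-c ]
  [ A    0  ] [ lambda ] = [ b ]

Solving the linear system:
  x*      = (-0.6301, -0.2055, -0.1644)
  lambda* = (0.2922)
  f(x*)   = -0.6096

x* = (-0.6301, -0.2055, -0.1644), lambda* = (0.2922)


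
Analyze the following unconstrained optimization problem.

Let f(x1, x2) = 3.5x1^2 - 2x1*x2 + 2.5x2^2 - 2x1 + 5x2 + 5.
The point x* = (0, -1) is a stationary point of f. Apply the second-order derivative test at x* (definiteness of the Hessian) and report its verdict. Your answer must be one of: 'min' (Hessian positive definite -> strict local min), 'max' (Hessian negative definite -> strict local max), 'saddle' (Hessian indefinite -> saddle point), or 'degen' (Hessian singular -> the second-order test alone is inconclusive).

Compute the Hessian H = grad^2 f:
  H = [[7, -2], [-2, 5]]
Verify stationarity: grad f(x*) = H x* + g = (0, 0).
Eigenvalues of H: 3.7639, 8.2361.
Both eigenvalues > 0, so H is positive definite -> x* is a strict local min.

min


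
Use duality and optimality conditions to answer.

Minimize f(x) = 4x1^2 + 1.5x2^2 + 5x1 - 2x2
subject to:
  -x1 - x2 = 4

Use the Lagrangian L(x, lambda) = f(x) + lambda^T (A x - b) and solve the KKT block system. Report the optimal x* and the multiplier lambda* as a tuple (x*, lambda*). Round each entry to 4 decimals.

Form the Lagrangian:
  L(x, lambda) = (1/2) x^T Q x + c^T x + lambda^T (A x - b)
Stationarity (grad_x L = 0): Q x + c + A^T lambda = 0.
Primal feasibility: A x = b.

This gives the KKT block system:
  [ Q   A^T ] [ x     ]   [-c ]
  [ A    0  ] [ lambda ] = [ b ]

Solving the linear system:
  x*      = (-1.7273, -2.2727)
  lambda* = (-8.8182)
  f(x*)   = 15.5909

x* = (-1.7273, -2.2727), lambda* = (-8.8182)


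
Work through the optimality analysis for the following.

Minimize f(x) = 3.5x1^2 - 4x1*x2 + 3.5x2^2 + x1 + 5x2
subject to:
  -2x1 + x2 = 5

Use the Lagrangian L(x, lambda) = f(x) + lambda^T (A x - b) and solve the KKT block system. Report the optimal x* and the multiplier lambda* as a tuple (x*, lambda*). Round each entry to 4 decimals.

Form the Lagrangian:
  L(x, lambda) = (1/2) x^T Q x + c^T x + lambda^T (A x - b)
Stationarity (grad_x L = 0): Q x + c + A^T lambda = 0.
Primal feasibility: A x = b.

This gives the KKT block system:
  [ Q   A^T ] [ x     ]   [-c ]
  [ A    0  ] [ lambda ] = [ b ]

Solving the linear system:
  x*      = (-3.2105, -1.4211)
  lambda* = (-7.8947)
  f(x*)   = 14.5789

x* = (-3.2105, -1.4211), lambda* = (-7.8947)


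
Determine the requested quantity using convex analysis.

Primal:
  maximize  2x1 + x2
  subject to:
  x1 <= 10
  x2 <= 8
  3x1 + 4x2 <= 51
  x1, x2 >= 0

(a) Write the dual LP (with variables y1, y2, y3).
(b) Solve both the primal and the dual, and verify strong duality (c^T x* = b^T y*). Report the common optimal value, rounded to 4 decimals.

The standard primal-dual pair for 'max c^T x s.t. A x <= b, x >= 0' is:
  Dual:  min b^T y  s.t.  A^T y >= c,  y >= 0.

So the dual LP is:
  minimize  10y1 + 8y2 + 51y3
  subject to:
    y1 + 3y3 >= 2
    y2 + 4y3 >= 1
    y1, y2, y3 >= 0

Solving the primal: x* = (10, 5.25).
  primal value c^T x* = 25.25.
Solving the dual: y* = (1.25, 0, 0.25).
  dual value b^T y* = 25.25.
Strong duality: c^T x* = b^T y*. Confirmed.

25.25


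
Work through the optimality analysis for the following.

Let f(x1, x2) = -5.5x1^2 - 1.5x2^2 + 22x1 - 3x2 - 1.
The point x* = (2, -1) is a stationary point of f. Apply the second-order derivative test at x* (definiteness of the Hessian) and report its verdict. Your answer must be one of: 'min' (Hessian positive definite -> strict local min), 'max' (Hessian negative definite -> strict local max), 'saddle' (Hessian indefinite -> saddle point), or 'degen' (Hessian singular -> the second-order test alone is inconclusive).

Compute the Hessian H = grad^2 f:
  H = [[-11, 0], [0, -3]]
Verify stationarity: grad f(x*) = H x* + g = (0, 0).
Eigenvalues of H: -11, -3.
Both eigenvalues < 0, so H is negative definite -> x* is a strict local max.

max


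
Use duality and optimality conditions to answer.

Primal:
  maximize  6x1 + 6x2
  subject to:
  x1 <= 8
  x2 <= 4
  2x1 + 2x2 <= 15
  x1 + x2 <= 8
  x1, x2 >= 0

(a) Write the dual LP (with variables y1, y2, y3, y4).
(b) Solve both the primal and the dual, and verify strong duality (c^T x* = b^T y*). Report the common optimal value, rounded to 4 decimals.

The standard primal-dual pair for 'max c^T x s.t. A x <= b, x >= 0' is:
  Dual:  min b^T y  s.t.  A^T y >= c,  y >= 0.

So the dual LP is:
  minimize  8y1 + 4y2 + 15y3 + 8y4
  subject to:
    y1 + 2y3 + y4 >= 6
    y2 + 2y3 + y4 >= 6
    y1, y2, y3, y4 >= 0

Solving the primal: x* = (7.5, 0).
  primal value c^T x* = 45.
Solving the dual: y* = (0, 0, 3, 0).
  dual value b^T y* = 45.
Strong duality: c^T x* = b^T y*. Confirmed.

45


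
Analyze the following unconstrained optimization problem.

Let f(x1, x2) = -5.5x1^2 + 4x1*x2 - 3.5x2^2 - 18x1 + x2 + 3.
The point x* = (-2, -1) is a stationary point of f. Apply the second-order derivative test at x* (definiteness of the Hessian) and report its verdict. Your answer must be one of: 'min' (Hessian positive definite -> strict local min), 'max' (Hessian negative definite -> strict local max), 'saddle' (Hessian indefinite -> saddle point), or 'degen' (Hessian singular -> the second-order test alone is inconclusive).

Compute the Hessian H = grad^2 f:
  H = [[-11, 4], [4, -7]]
Verify stationarity: grad f(x*) = H x* + g = (0, 0).
Eigenvalues of H: -13.4721, -4.5279.
Both eigenvalues < 0, so H is negative definite -> x* is a strict local max.

max


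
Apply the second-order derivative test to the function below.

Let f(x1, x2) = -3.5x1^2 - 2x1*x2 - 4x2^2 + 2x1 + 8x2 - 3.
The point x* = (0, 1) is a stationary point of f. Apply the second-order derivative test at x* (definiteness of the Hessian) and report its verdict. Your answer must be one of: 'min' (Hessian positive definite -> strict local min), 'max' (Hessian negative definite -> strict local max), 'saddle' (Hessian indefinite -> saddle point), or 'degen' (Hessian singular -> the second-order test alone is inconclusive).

Compute the Hessian H = grad^2 f:
  H = [[-7, -2], [-2, -8]]
Verify stationarity: grad f(x*) = H x* + g = (0, 0).
Eigenvalues of H: -9.5616, -5.4384.
Both eigenvalues < 0, so H is negative definite -> x* is a strict local max.

max


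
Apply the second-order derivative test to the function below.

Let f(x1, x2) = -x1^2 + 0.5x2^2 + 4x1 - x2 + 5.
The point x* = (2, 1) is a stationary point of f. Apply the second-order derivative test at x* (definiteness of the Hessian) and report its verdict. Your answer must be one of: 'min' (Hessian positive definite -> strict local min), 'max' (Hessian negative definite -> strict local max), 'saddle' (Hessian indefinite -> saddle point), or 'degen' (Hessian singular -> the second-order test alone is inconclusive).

Compute the Hessian H = grad^2 f:
  H = [[-2, 0], [0, 1]]
Verify stationarity: grad f(x*) = H x* + g = (0, 0).
Eigenvalues of H: -2, 1.
Eigenvalues have mixed signs, so H is indefinite -> x* is a saddle point.

saddle


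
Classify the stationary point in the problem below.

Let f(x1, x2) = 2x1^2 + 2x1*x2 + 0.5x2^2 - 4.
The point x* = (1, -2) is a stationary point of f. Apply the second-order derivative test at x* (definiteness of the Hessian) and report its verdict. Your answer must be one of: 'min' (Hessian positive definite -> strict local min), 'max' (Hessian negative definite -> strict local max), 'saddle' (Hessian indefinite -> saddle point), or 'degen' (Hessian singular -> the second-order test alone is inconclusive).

Compute the Hessian H = grad^2 f:
  H = [[4, 2], [2, 1]]
Verify stationarity: grad f(x*) = H x* + g = (0, 0).
Eigenvalues of H: 0, 5.
H has a zero eigenvalue (singular; positive semidefinite but not definite), so H is neither positive definite, negative definite, nor indefinite. The second-order test alone is inconclusive -> degen.
(Indeed, f is constant along the null direction of H through x*, so x* is not a strict local extremum.)

degen


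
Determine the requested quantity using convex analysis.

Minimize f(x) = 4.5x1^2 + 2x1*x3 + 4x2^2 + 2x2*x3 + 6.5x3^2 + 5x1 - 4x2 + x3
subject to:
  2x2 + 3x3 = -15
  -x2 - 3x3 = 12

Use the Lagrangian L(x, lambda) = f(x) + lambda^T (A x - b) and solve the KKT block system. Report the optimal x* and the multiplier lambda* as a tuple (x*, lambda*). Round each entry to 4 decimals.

Form the Lagrangian:
  L(x, lambda) = (1/2) x^T Q x + c^T x + lambda^T (A x - b)
Stationarity (grad_x L = 0): Q x + c + A^T lambda = 0.
Primal feasibility: A x = b.

This gives the KKT block system:
  [ Q   A^T ] [ x     ]   [-c ]
  [ A    0  ] [ lambda ] = [ b ]

Solving the linear system:
  x*      = (0.1111, -3, -3)
  lambda* = (19.4074, 4.8148)
  f(x*)   = 121.4444

x* = (0.1111, -3, -3), lambda* = (19.4074, 4.8148)


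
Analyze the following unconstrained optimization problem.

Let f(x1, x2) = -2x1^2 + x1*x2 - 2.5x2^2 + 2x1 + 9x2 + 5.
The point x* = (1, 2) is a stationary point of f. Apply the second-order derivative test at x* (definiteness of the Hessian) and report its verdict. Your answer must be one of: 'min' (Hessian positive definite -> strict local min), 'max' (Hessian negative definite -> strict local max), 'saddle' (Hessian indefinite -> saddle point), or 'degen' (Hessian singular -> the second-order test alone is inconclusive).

Compute the Hessian H = grad^2 f:
  H = [[-4, 1], [1, -5]]
Verify stationarity: grad f(x*) = H x* + g = (0, 0).
Eigenvalues of H: -5.618, -3.382.
Both eigenvalues < 0, so H is negative definite -> x* is a strict local max.

max


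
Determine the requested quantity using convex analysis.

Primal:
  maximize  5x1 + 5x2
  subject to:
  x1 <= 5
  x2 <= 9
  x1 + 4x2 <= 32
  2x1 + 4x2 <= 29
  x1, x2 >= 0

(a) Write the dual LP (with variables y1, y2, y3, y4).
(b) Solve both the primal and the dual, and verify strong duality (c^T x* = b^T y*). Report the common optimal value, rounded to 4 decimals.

The standard primal-dual pair for 'max c^T x s.t. A x <= b, x >= 0' is:
  Dual:  min b^T y  s.t.  A^T y >= c,  y >= 0.

So the dual LP is:
  minimize  5y1 + 9y2 + 32y3 + 29y4
  subject to:
    y1 + y3 + 2y4 >= 5
    y2 + 4y3 + 4y4 >= 5
    y1, y2, y3, y4 >= 0

Solving the primal: x* = (5, 4.75).
  primal value c^T x* = 48.75.
Solving the dual: y* = (2.5, 0, 0, 1.25).
  dual value b^T y* = 48.75.
Strong duality: c^T x* = b^T y*. Confirmed.

48.75


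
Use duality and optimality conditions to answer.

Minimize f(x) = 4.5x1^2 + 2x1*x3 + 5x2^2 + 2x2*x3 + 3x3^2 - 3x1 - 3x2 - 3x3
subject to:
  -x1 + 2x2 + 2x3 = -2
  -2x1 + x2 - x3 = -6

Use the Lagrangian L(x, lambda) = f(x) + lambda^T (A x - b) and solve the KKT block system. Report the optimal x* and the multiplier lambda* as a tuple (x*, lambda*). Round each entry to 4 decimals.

Form the Lagrangian:
  L(x, lambda) = (1/2) x^T Q x + c^T x + lambda^T (A x - b)
Stationarity (grad_x L = 0): Q x + c + A^T lambda = 0.
Primal feasibility: A x = b.

This gives the KKT block system:
  [ Q   A^T ] [ x     ]   [-c ]
  [ A    0  ] [ lambda ] = [ b ]

Solving the linear system:
  x*      = (2.0235, -0.9706, 0.9824)
  lambda* = (1.4353, 7.8706)
  f(x*)   = 21.9941

x* = (2.0235, -0.9706, 0.9824), lambda* = (1.4353, 7.8706)


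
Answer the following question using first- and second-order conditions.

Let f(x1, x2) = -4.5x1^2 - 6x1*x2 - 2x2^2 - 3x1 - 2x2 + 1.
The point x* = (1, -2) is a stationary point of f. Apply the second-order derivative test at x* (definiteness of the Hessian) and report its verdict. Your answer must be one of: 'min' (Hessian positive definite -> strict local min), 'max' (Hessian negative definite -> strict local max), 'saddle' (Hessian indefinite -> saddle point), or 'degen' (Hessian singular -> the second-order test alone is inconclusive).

Compute the Hessian H = grad^2 f:
  H = [[-9, -6], [-6, -4]]
Verify stationarity: grad f(x*) = H x* + g = (0, 0).
Eigenvalues of H: -13, 0.
H has a zero eigenvalue (singular; negative semidefinite but not definite), so H is neither positive definite, negative definite, nor indefinite. The second-order test alone is inconclusive -> degen.
(Indeed, f is constant along the null direction of H through x*, so x* is not a strict local extremum.)

degen


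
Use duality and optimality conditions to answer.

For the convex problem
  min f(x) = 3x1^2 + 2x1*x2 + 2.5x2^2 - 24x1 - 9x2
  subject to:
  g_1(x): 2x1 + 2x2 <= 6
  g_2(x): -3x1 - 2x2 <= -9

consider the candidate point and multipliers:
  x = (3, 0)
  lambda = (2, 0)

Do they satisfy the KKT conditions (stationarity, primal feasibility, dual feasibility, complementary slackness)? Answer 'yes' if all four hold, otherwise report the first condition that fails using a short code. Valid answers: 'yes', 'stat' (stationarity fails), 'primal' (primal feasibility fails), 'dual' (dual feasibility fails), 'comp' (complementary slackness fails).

Gradient of f: grad f(x) = Q x + c = (-6, -3)
Constraint values g_i(x) = a_i^T x - b_i:
  g_1((3, 0)) = 0
  g_2((3, 0)) = 0
Stationarity residual: grad f(x) + sum_i lambda_i a_i = (-2, 1)
  -> stationarity FAILS
Primal feasibility (all g_i <= 0): OK
Dual feasibility (all lambda_i >= 0): OK
Complementary slackness (lambda_i * g_i(x) = 0 for all i): OK

Verdict: the first failing condition is stationarity -> stat.

stat


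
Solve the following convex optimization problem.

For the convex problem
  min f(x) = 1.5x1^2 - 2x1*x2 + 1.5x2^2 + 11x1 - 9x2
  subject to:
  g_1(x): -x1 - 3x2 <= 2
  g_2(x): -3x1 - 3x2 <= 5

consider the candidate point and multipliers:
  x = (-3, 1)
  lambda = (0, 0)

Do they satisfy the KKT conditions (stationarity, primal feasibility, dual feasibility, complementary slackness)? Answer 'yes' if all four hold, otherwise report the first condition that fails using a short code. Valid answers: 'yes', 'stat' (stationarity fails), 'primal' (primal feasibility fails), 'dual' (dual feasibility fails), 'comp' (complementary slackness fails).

Gradient of f: grad f(x) = Q x + c = (0, 0)
Constraint values g_i(x) = a_i^T x - b_i:
  g_1((-3, 1)) = -2
  g_2((-3, 1)) = 1
Stationarity residual: grad f(x) + sum_i lambda_i a_i = (0, 0)
  -> stationarity OK
Primal feasibility (all g_i <= 0): FAILS
Dual feasibility (all lambda_i >= 0): OK
Complementary slackness (lambda_i * g_i(x) = 0 for all i): OK

Verdict: the first failing condition is primal_feasibility -> primal.

primal


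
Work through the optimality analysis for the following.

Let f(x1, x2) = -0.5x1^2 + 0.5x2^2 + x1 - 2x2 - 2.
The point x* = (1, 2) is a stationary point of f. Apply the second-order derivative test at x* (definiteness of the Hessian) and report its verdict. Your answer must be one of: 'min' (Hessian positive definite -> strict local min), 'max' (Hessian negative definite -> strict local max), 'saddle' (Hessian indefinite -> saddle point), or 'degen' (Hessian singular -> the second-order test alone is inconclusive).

Compute the Hessian H = grad^2 f:
  H = [[-1, 0], [0, 1]]
Verify stationarity: grad f(x*) = H x* + g = (0, 0).
Eigenvalues of H: -1, 1.
Eigenvalues have mixed signs, so H is indefinite -> x* is a saddle point.

saddle
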